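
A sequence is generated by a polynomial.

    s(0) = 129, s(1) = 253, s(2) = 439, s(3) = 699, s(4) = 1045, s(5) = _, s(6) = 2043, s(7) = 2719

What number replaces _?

1489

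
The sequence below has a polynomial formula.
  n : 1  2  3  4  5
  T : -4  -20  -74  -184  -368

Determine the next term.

-644

D1: -16, -54, -110, -184
D2: -38, -56, -74
D3: -18, -18
Third differences constant at -18.
-74 − 18 = -92;  -184 − 92 = -276;  -368 − 276 = -644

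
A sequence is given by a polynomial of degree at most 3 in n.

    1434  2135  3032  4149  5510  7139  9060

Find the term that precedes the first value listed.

905

D1: 701  897  1117  1361  1629  1921
D2: 196  220  244  268  292
D3: 24  24  24  24
The third differences are constant at 24.
Work back: 196 − 24 = 172;  701 − 172 = 529;  1434 − 529 = 905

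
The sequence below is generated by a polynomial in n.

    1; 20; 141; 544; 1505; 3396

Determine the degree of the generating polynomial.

19, 121, 403, 961, 1891
102, 282, 558, 930
180, 276, 372
96, 96
The fourth differences are constant, so the polynomial has degree 4.

4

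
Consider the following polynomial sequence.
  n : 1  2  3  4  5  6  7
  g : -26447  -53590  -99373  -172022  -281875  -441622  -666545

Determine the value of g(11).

-2627797

D1: -27143, -45783, -72649, -109853, -159747, -224923
D2: -18640, -26866, -37204, -49894, -65176
D3: -8226, -10338, -12690, -15282
D4: -2112, -2352, -2592
D5: -240, -240
Constant fifth difference = -240, so extend:
-2592 − 240 = -2832;  -15282 − 2832 = -18114;  -65176 − 18114 = -83290;  -224923 − 83290 = -308213;  -666545 − 308213 = -974758
-2832 − 240 = -3072;  -18114 − 3072 = -21186;  -83290 − 21186 = -104476;  -308213 − 104476 = -412689;  -974758 − 412689 = -1387447
-3072 − 240 = -3312;  -21186 − 3312 = -24498;  -104476 − 24498 = -128974;  -412689 − 128974 = -541663;  -1387447 − 541663 = -1929110
-3312 − 240 = -3552;  -24498 − 3552 = -28050;  -128974 − 28050 = -157024;  -541663 − 157024 = -698687;  -1929110 − 698687 = -2627797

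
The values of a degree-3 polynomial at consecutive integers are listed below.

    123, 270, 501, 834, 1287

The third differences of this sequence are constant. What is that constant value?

First differences: 147, 231, 333, 453
Second differences: 84, 102, 120
Third differences: 18, 18

18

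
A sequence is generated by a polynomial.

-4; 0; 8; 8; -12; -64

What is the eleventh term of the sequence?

4, 8, 0, -20, -52
4, -8, -20, -32
-12, -12, -12
Constant third difference = -12, so extend:
-32 − 12 = -44;  -52 − 44 = -96;  -64 − 96 = -160
-44 − 12 = -56;  -96 − 56 = -152;  -160 − 152 = -312
-56 − 12 = -68;  -152 − 68 = -220;  -312 − 220 = -532
-68 − 12 = -80;  -220 − 80 = -300;  -532 − 300 = -832
-80 − 12 = -92;  -300 − 92 = -392;  -832 − 392 = -1224

-1224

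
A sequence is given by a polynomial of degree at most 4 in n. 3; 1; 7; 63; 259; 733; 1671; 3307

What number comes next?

5923

-2, 6, 56, 196, 474, 938, 1636
8, 50, 140, 278, 464, 698
42, 90, 138, 186, 234
48, 48, 48, 48
Constant fourth difference = 48, so extend:
234 + 48 = 282;  698 + 282 = 980;  1636 + 980 = 2616;  3307 + 2616 = 5923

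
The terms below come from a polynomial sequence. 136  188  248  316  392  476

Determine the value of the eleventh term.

1016

D1: 52  60  68  76  84
D2: 8  8  8  8
The second differences are constant (8).
84 + 8 = 92;  476 + 92 = 568
92 + 8 = 100;  568 + 100 = 668
100 + 8 = 108;  668 + 108 = 776
108 + 8 = 116;  776 + 116 = 892
116 + 8 = 124;  892 + 124 = 1016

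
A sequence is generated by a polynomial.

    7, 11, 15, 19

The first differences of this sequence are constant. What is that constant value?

Δ: 4, 4, 4

4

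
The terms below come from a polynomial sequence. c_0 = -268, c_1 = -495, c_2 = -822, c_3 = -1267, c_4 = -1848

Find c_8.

-5892

Δ: -227, -327, -445, -581
Δ²: -100, -118, -136
Δ³: -18, -18
Third differences constant at -18.
-136 − 18 = -154;  -581 − 154 = -735;  -1848 − 735 = -2583
-154 − 18 = -172;  -735 − 172 = -907;  -2583 − 907 = -3490
-172 − 18 = -190;  -907 − 190 = -1097;  -3490 − 1097 = -4587
-190 − 18 = -208;  -1097 − 208 = -1305;  -4587 − 1305 = -5892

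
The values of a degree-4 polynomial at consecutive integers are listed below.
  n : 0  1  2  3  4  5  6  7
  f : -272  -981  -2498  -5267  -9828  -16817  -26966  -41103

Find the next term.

-60152

Δ: -709, -1517, -2769, -4561, -6989, -10149, -14137
Δ²: -808, -1252, -1792, -2428, -3160, -3988
Δ³: -444, -540, -636, -732, -828
Δ⁴: -96, -96, -96, -96
Fourth differences constant at -96.
-828 − 96 = -924;  -3988 − 924 = -4912;  -14137 − 4912 = -19049;  -41103 − 19049 = -60152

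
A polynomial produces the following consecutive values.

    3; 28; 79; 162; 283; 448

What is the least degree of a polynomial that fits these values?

Δ: 25, 51, 83, 121, 165
Δ²: 26, 32, 38, 44
Δ³: 6, 6, 6
The third differences are constant, so the polynomial has degree 3.

3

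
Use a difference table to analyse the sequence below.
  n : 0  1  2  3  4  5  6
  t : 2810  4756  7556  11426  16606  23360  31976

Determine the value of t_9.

72236

Δ: 1946, 2800, 3870, 5180, 6754, 8616
Δ²: 854, 1070, 1310, 1574, 1862
Δ³: 216, 240, 264, 288
Δ⁴: 24, 24, 24
Constant fourth difference = 24, so extend:
288 + 24 = 312;  1862 + 312 = 2174;  8616 + 2174 = 10790;  31976 + 10790 = 42766
312 + 24 = 336;  2174 + 336 = 2510;  10790 + 2510 = 13300;  42766 + 13300 = 56066
336 + 24 = 360;  2510 + 360 = 2870;  13300 + 2870 = 16170;  56066 + 16170 = 72236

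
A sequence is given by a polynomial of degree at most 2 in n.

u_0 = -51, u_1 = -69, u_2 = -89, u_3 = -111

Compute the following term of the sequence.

-135

-18, -20, -22
-2, -2
Constant second difference = -2, so extend:
-22 − 2 = -24;  -111 − 24 = -135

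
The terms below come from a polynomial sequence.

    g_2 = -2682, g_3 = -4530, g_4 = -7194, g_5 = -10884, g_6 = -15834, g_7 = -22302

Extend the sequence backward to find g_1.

-1464

Δ: -1848  -2664  -3690  -4950  -6468
Δ²: -816  -1026  -1260  -1518
Δ³: -210  -234  -258
Δ⁴: -24  -24
The fourth differences are constant at -24.
Work back: -210 + 24 = -186;  -816 + 186 = -630;  -1848 + 630 = -1218;  -2682 + 1218 = -1464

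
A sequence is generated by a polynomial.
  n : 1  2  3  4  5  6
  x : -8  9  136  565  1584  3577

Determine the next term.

D1: 17  127  429  1019  1993
D2: 110  302  590  974
D3: 192  288  384
D4: 96  96
Constant fourth difference = 96, so extend:
384 + 96 = 480;  974 + 480 = 1454;  1993 + 1454 = 3447;  3577 + 3447 = 7024

7024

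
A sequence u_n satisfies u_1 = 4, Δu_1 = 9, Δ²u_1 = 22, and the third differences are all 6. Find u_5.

196

Build the table forward from the leading diagonal:
Third differences: 6  6  6  6  6
Second differences: 22  28  34  40  46
First differences: 9  31  59  93  133
u: 4  13  44  103  196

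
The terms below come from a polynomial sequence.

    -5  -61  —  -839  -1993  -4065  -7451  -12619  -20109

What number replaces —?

Using the last 6 terms:
D1: -1154, -2072, -3386, -5168, -7490
D2: -918, -1314, -1782, -2322
D3: -396, -468, -540
D4: -72, -72
Constant fourth difference = -72.
Extend backward: -396 + 72 = -324;  -918 + 324 = -594;  -1154 + 594 = -560;  -839 + 560 = -279

-279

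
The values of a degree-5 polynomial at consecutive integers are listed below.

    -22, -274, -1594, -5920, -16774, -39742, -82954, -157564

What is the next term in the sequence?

Δ: -252  -1320  -4326  -10854  -22968  -43212  -74610
Δ²: -1068  -3006  -6528  -12114  -20244  -31398
Δ³: -1938  -3522  -5586  -8130  -11154
Δ⁴: -1584  -2064  -2544  -3024
Δ⁵: -480  -480  -480
Fifth differences constant at -480.
-3024 − 480 = -3504;  -11154 − 3504 = -14658;  -31398 − 14658 = -46056;  -74610 − 46056 = -120666;  -157564 − 120666 = -278230

-278230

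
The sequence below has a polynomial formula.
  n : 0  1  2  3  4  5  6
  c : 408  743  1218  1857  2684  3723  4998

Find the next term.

First differences: 335, 475, 639, 827, 1039, 1275
Second differences: 140, 164, 188, 212, 236
Third differences: 24, 24, 24, 24
Constant third difference = 24, so extend:
236 + 24 = 260;  1275 + 260 = 1535;  4998 + 1535 = 6533

6533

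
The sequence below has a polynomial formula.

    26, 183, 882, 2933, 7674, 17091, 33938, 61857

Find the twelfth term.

394893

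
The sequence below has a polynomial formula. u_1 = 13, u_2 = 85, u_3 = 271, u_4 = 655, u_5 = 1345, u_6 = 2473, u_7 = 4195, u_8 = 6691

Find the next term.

10165

D1: 72, 186, 384, 690, 1128, 1722, 2496
D2: 114, 198, 306, 438, 594, 774
D3: 84, 108, 132, 156, 180
D4: 24, 24, 24, 24
The fourth differences are constant (24).
180 + 24 = 204;  774 + 204 = 978;  2496 + 978 = 3474;  6691 + 3474 = 10165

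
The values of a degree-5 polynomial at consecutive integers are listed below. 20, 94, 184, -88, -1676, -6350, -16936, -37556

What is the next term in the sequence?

Δ: 74  90  -272  -1588  -4674  -10586  -20620
Δ²: 16  -362  -1316  -3086  -5912  -10034
Δ³: -378  -954  -1770  -2826  -4122
Δ⁴: -576  -816  -1056  -1296
Δ⁵: -240  -240  -240
The fifth differences are constant (-240).
-1296 − 240 = -1536;  -4122 − 1536 = -5658;  -10034 − 5658 = -15692;  -20620 − 15692 = -36312;  -37556 − 36312 = -73868

-73868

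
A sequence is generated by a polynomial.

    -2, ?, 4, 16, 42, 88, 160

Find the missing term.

0

Using the last 5 terms:
First differences: 12, 26, 46, 72
Second differences: 14, 20, 26
Third differences: 6, 6
Constant third difference = 6.
Extend backward: 14 − 6 = 8;  12 − 8 = 4;  4 − 4 = 0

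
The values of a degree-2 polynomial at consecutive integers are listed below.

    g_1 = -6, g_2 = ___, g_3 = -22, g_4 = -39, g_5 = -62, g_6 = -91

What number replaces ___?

-11

Using the last 4 terms:
D1: -17  -23  -29
D2: -6  -6
Constant second difference = -6.
Extend backward: -17 + 6 = -11;  -22 + 11 = -11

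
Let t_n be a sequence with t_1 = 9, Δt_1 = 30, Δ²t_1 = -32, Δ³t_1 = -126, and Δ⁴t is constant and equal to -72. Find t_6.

-1781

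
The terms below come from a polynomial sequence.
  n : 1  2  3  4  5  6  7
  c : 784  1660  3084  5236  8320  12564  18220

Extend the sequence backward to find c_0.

300

D1: 876  1424  2152  3084  4244  5656
D2: 548  728  932  1160  1412
D3: 180  204  228  252
D4: 24  24  24
The fourth differences are constant at 24.
Work back: 180 − 24 = 156;  548 − 156 = 392;  876 − 392 = 484;  784 − 484 = 300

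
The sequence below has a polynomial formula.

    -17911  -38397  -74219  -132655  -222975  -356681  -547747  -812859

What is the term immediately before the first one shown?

-7235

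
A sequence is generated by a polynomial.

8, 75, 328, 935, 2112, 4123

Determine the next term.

7280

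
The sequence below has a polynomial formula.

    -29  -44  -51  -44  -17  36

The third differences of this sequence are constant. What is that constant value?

6

D1: -15, -7, 7, 27, 53
D2: 8, 14, 20, 26
D3: 6, 6, 6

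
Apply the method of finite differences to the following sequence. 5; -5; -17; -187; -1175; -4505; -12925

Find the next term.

First differences: -10, -12, -170, -988, -3330, -8420
Second differences: -2, -158, -818, -2342, -5090
Third differences: -156, -660, -1524, -2748
Fourth differences: -504, -864, -1224
Fifth differences: -360, -360
The fifth differences are constant (-360).
-1224 − 360 = -1584;  -2748 − 1584 = -4332;  -5090 − 4332 = -9422;  -8420 − 9422 = -17842;  -12925 − 17842 = -30767

-30767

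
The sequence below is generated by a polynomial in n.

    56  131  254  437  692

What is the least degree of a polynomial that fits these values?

First differences: 75, 123, 183, 255
Second differences: 48, 60, 72
Third differences: 12, 12
The third differences are constant, so the polynomial has degree 3.

3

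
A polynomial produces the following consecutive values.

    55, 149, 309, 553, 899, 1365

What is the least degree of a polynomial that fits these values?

D1: 94, 160, 244, 346, 466
D2: 66, 84, 102, 120
D3: 18, 18, 18
The third differences are constant, so the polynomial has degree 3.

3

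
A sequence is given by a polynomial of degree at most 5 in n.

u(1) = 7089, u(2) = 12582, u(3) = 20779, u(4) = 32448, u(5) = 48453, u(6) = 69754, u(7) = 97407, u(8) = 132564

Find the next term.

D1: 5493, 8197, 11669, 16005, 21301, 27653, 35157
D2: 2704, 3472, 4336, 5296, 6352, 7504
D3: 768, 864, 960, 1056, 1152
D4: 96, 96, 96, 96
Constant fourth difference = 96, so extend:
1152 + 96 = 1248;  7504 + 1248 = 8752;  35157 + 8752 = 43909;  132564 + 43909 = 176473

176473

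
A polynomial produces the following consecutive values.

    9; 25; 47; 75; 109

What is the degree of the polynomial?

2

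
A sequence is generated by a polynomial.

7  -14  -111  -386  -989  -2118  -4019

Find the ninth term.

-11361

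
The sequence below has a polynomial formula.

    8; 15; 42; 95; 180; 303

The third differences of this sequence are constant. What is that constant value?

D1: 7, 27, 53, 85, 123
D2: 20, 26, 32, 38
D3: 6, 6, 6

6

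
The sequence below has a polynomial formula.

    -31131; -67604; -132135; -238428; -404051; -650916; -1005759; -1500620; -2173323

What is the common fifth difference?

-480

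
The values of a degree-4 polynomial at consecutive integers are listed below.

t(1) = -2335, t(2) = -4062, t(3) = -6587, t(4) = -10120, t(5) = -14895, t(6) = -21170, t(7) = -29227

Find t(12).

Δ: -1727, -2525, -3533, -4775, -6275, -8057
Δ²: -798, -1008, -1242, -1500, -1782
Δ³: -210, -234, -258, -282
Δ⁴: -24, -24, -24
The fourth differences are constant (-24).
-282 − 24 = -306;  -1782 − 306 = -2088;  -8057 − 2088 = -10145;  -29227 − 10145 = -39372
-306 − 24 = -330;  -2088 − 330 = -2418;  -10145 − 2418 = -12563;  -39372 − 12563 = -51935
-330 − 24 = -354;  -2418 − 354 = -2772;  -12563 − 2772 = -15335;  -51935 − 15335 = -67270
-354 − 24 = -378;  -2772 − 378 = -3150;  -15335 − 3150 = -18485;  -67270 − 18485 = -85755
-378 − 24 = -402;  -3150 − 402 = -3552;  -18485 − 3552 = -22037;  -85755 − 22037 = -107792

-107792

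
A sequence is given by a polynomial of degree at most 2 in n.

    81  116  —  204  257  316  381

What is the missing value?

157

Using the last 4 terms:
First differences: 53, 59, 65
Second differences: 6, 6
Constant second difference = 6.
Extend backward: 53 − 6 = 47;  204 − 47 = 157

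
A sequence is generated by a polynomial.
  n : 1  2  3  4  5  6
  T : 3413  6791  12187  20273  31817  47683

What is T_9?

131293

3378 , 5396 , 8086 , 11544 , 15866
2018 , 2690 , 3458 , 4322
672 , 768 , 864
96 , 96
Fourth differences constant at 96.
864 + 96 = 960;  4322 + 960 = 5282;  15866 + 5282 = 21148;  47683 + 21148 = 68831
960 + 96 = 1056;  5282 + 1056 = 6338;  21148 + 6338 = 27486;  68831 + 27486 = 96317
1056 + 96 = 1152;  6338 + 1152 = 7490;  27486 + 7490 = 34976;  96317 + 34976 = 131293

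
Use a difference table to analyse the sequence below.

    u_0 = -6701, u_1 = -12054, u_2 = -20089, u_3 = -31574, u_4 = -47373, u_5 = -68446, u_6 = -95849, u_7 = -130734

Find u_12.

-464429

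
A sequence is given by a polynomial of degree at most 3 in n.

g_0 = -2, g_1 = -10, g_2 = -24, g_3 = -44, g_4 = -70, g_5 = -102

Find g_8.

-234

-8, -14, -20, -26, -32
-6, -6, -6, -6
The second differences are constant (-6).
-32 − 6 = -38;  -102 − 38 = -140
-38 − 6 = -44;  -140 − 44 = -184
-44 − 6 = -50;  -184 − 50 = -234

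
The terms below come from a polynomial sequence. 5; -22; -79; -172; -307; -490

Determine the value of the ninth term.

-1387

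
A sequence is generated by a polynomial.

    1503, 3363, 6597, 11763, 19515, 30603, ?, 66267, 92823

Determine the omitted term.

45873

Using the first 6 terms:
1860  3234  5166  7752  11088
1374  1932  2586  3336
558  654  750
96  96
Constant fourth difference = 96.
Extend forward: 750 + 96 = 846;  3336 + 846 = 4182;  11088 + 4182 = 15270;  30603 + 15270 = 45873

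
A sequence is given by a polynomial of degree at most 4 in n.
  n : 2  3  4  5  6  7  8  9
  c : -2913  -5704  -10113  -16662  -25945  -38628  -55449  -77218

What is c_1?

First differences: -2791  -4409  -6549  -9283  -12683  -16821  -21769
Second differences: -1618  -2140  -2734  -3400  -4138  -4948
Third differences: -522  -594  -666  -738  -810
Fourth differences: -72  -72  -72  -72
The fourth differences are constant at -72.
Work back: -522 + 72 = -450;  -1618 + 450 = -1168;  -2791 + 1168 = -1623;  -2913 + 1623 = -1290

-1290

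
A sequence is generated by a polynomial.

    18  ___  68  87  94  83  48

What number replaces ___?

43

Using the last 5 terms:
D1: 19, 7, -11, -35
D2: -12, -18, -24
D3: -6, -6
Constant third difference = -6.
Extend backward: -12 + 6 = -6;  19 + 6 = 25;  68 − 25 = 43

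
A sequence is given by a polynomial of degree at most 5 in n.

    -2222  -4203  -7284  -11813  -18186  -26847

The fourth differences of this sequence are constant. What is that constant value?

-48

First differences: -1981, -3081, -4529, -6373, -8661
Second differences: -1100, -1448, -1844, -2288
Third differences: -348, -396, -444
Fourth differences: -48, -48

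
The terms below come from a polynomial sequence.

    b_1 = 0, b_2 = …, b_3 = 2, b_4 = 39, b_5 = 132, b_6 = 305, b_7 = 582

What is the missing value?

-3

Using the last 5 terms:
D1: 37, 93, 173, 277
D2: 56, 80, 104
D3: 24, 24
Constant third difference = 24.
Extend backward: 56 − 24 = 32;  37 − 32 = 5;  2 − 5 = -3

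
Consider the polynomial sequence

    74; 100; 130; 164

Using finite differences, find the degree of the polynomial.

26, 30, 34
4, 4
The second differences are constant, so the polynomial has degree 2.

2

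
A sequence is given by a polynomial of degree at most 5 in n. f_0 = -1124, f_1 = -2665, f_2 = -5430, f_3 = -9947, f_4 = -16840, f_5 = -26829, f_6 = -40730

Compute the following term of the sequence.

-59455

First differences: -1541 , -2765 , -4517 , -6893 , -9989 , -13901
Second differences: -1224 , -1752 , -2376 , -3096 , -3912
Third differences: -528 , -624 , -720 , -816
Fourth differences: -96 , -96 , -96
Fourth differences constant at -96.
-816 − 96 = -912;  -3912 − 912 = -4824;  -13901 − 4824 = -18725;  -40730 − 18725 = -59455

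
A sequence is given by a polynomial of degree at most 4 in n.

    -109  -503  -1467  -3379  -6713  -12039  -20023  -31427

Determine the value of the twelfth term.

-129843

-394  -964  -1912  -3334  -5326  -7984  -11404
-570  -948  -1422  -1992  -2658  -3420
-378  -474  -570  -666  -762
-96  -96  -96  -96
Fourth differences constant at -96.
-762 − 96 = -858;  -3420 − 858 = -4278;  -11404 − 4278 = -15682;  -31427 − 15682 = -47109
-858 − 96 = -954;  -4278 − 954 = -5232;  -15682 − 5232 = -20914;  -47109 − 20914 = -68023
-954 − 96 = -1050;  -5232 − 1050 = -6282;  -20914 − 6282 = -27196;  -68023 − 27196 = -95219
-1050 − 96 = -1146;  -6282 − 1146 = -7428;  -27196 − 7428 = -34624;  -95219 − 34624 = -129843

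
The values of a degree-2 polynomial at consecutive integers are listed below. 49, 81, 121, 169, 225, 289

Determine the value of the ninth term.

Δ: 32 , 40 , 48 , 56 , 64
Δ²: 8 , 8 , 8 , 8
The second differences are constant (8).
64 + 8 = 72;  289 + 72 = 361
72 + 8 = 80;  361 + 80 = 441
80 + 8 = 88;  441 + 88 = 529

529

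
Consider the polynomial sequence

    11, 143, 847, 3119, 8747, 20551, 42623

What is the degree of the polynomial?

132, 704, 2272, 5628, 11804, 22072
572, 1568, 3356, 6176, 10268
996, 1788, 2820, 4092
792, 1032, 1272
240, 240
The fifth differences are constant, so the polynomial has degree 5.

5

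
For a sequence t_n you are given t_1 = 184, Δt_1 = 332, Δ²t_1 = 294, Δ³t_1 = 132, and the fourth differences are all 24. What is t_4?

Build the table forward from the leading diagonal:
D4: 24, 24, 24, 24
D3: 132, 156, 180, 204
D2: 294, 426, 582, 762
D1: 332, 626, 1052, 1634
t: 184, 516, 1142, 2194

2194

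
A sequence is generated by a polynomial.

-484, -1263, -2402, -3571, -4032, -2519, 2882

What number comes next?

D1: -779, -1139, -1169, -461, 1513, 5401
D2: -360, -30, 708, 1974, 3888
D3: 330, 738, 1266, 1914
D4: 408, 528, 648
D5: 120, 120
Constant fifth difference = 120, so extend:
648 + 120 = 768;  1914 + 768 = 2682;  3888 + 2682 = 6570;  5401 + 6570 = 11971;  2882 + 11971 = 14853

14853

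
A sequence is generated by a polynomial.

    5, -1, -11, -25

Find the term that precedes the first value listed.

D1: -6  -10  -14
D2: -4  -4
The second differences are constant at -4.
Work back: -6 + 4 = -2;  5 + 2 = 7

7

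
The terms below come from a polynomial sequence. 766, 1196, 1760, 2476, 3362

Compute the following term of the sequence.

430, 564, 716, 886
134, 152, 170
18, 18
Third differences constant at 18.
170 + 18 = 188;  886 + 188 = 1074;  3362 + 1074 = 4436

4436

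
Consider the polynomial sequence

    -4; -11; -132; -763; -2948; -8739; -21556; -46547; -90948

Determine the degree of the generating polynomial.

D1: -7, -121, -631, -2185, -5791, -12817, -24991, -44401
D2: -114, -510, -1554, -3606, -7026, -12174, -19410
D3: -396, -1044, -2052, -3420, -5148, -7236
D4: -648, -1008, -1368, -1728, -2088
D5: -360, -360, -360, -360
The fifth differences are constant, so the polynomial has degree 5.

5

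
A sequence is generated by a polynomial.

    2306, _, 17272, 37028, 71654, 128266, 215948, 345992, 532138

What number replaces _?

Using the last 7 terms:
19756, 34626, 56612, 87682, 130044, 186146
14870, 21986, 31070, 42362, 56102
7116, 9084, 11292, 13740
1968, 2208, 2448
240, 240
Constant fifth difference = 240.
Extend backward: 1968 − 240 = 1728;  7116 − 1728 = 5388;  14870 − 5388 = 9482;  19756 − 9482 = 10274;  17272 − 10274 = 6998

6998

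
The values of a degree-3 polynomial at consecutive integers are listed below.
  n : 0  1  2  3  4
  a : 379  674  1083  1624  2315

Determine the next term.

295, 409, 541, 691
114, 132, 150
18, 18
Constant third difference = 18, so extend:
150 + 18 = 168;  691 + 168 = 859;  2315 + 859 = 3174

3174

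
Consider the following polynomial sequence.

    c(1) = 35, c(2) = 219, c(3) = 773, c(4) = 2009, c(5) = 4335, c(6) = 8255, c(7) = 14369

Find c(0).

First differences: 184  554  1236  2326  3920  6114
Second differences: 370  682  1090  1594  2194
Third differences: 312  408  504  600
Fourth differences: 96  96  96
The fourth differences are constant at 96.
Work back: 312 − 96 = 216;  370 − 216 = 154;  184 − 154 = 30;  35 − 30 = 5

5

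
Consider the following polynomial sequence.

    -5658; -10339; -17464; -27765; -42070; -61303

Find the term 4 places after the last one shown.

-4681 , -7125 , -10301 , -14305 , -19233
-2444 , -3176 , -4004 , -4928
-732 , -828 , -924
-96 , -96
The fourth differences are constant (-96).
-924 − 96 = -1020;  -4928 − 1020 = -5948;  -19233 − 5948 = -25181;  -61303 − 25181 = -86484
-1020 − 96 = -1116;  -5948 − 1116 = -7064;  -25181 − 7064 = -32245;  -86484 − 32245 = -118729
-1116 − 96 = -1212;  -7064 − 1212 = -8276;  -32245 − 8276 = -40521;  -118729 − 40521 = -159250
-1212 − 96 = -1308;  -8276 − 1308 = -9584;  -40521 − 9584 = -50105;  -159250 − 50105 = -209355

-209355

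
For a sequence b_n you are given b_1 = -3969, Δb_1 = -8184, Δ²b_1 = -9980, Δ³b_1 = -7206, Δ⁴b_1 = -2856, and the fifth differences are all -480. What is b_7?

Build the table forward from the leading diagonal:
Δ⁵: -480  -480  -480  -480  -480  -480  -480
Δ⁴: -2856  -3336  -3816  -4296  -4776  -5256  -5736
Δ³: -7206  -10062  -13398  -17214  -21510  -26286  -31542
Δ²: -9980  -17186  -27248  -40646  -57860  -79370  -105656
Δ: -8184  -18164  -35350  -62598  -103244  -161104  -240474
b: -3969  -12153  -30317  -65667  -128265  -231509  -392613

-392613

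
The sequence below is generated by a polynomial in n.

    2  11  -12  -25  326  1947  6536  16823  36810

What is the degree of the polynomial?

5

9, -23, -13, 351, 1621, 4589, 10287, 19987
-32, 10, 364, 1270, 2968, 5698, 9700
42, 354, 906, 1698, 2730, 4002
312, 552, 792, 1032, 1272
240, 240, 240, 240
The fifth differences are constant, so the polynomial has degree 5.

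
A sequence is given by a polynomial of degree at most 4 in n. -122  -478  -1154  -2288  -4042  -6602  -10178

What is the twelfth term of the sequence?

-52328

First differences: -356  -676  -1134  -1754  -2560  -3576
Second differences: -320  -458  -620  -806  -1016
Third differences: -138  -162  -186  -210
Fourth differences: -24  -24  -24
The fourth differences are constant (-24).
-210 − 24 = -234;  -1016 − 234 = -1250;  -3576 − 1250 = -4826;  -10178 − 4826 = -15004
-234 − 24 = -258;  -1250 − 258 = -1508;  -4826 − 1508 = -6334;  -15004 − 6334 = -21338
-258 − 24 = -282;  -1508 − 282 = -1790;  -6334 − 1790 = -8124;  -21338 − 8124 = -29462
-282 − 24 = -306;  -1790 − 306 = -2096;  -8124 − 2096 = -10220;  -29462 − 10220 = -39682
-306 − 24 = -330;  -2096 − 330 = -2426;  -10220 − 2426 = -12646;  -39682 − 12646 = -52328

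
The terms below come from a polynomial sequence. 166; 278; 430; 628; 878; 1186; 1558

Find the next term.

2000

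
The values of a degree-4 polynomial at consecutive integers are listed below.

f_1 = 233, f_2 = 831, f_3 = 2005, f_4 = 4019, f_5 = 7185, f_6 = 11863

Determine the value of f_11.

73893

598 , 1174 , 2014 , 3166 , 4678
576 , 840 , 1152 , 1512
264 , 312 , 360
48 , 48
Constant fourth difference = 48, so extend:
360 + 48 = 408;  1512 + 408 = 1920;  4678 + 1920 = 6598;  11863 + 6598 = 18461
408 + 48 = 456;  1920 + 456 = 2376;  6598 + 2376 = 8974;  18461 + 8974 = 27435
456 + 48 = 504;  2376 + 504 = 2880;  8974 + 2880 = 11854;  27435 + 11854 = 39289
504 + 48 = 552;  2880 + 552 = 3432;  11854 + 3432 = 15286;  39289 + 15286 = 54575
552 + 48 = 600;  3432 + 600 = 4032;  15286 + 4032 = 19318;  54575 + 19318 = 73893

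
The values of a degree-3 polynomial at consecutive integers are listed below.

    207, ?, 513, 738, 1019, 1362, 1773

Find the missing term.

338

Using the last 5 terms:
Δ: 225  281  343  411
Δ²: 56  62  68
Δ³: 6  6
Constant third difference = 6.
Extend backward: 56 − 6 = 50;  225 − 50 = 175;  513 − 175 = 338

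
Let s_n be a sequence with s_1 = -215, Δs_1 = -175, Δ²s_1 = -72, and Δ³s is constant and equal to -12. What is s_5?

-1395

Build the table forward from the leading diagonal:
D3: -12  -12  -12  -12  -12
D2: -72  -84  -96  -108  -120
D1: -175  -247  -331  -427  -535
s: -215  -390  -637  -968  -1395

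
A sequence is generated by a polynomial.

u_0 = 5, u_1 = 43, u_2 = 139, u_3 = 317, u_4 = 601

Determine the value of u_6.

38, 96, 178, 284
58, 82, 106
24, 24
Third differences constant at 24.
106 + 24 = 130;  284 + 130 = 414;  601 + 414 = 1015
130 + 24 = 154;  414 + 154 = 568;  1015 + 568 = 1583

1583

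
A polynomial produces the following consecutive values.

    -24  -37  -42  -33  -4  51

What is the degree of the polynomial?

D1: -13, -5, 9, 29, 55
D2: 8, 14, 20, 26
D3: 6, 6, 6
The third differences are constant, so the polynomial has degree 3.

3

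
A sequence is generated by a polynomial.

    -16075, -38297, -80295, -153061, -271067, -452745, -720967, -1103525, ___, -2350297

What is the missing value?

-1633611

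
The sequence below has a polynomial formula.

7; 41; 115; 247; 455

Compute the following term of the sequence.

First differences: 34, 74, 132, 208
Second differences: 40, 58, 76
Third differences: 18, 18
Third differences constant at 18.
76 + 18 = 94;  208 + 94 = 302;  455 + 302 = 757

757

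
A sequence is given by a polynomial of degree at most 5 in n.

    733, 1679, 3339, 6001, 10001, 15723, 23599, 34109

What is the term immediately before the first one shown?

First differences: 946  1660  2662  4000  5722  7876  10510
Second differences: 714  1002  1338  1722  2154  2634
Third differences: 288  336  384  432  480
Fourth differences: 48  48  48  48
The fourth differences are constant at 48.
Work back: 288 − 48 = 240;  714 − 240 = 474;  946 − 474 = 472;  733 − 472 = 261

261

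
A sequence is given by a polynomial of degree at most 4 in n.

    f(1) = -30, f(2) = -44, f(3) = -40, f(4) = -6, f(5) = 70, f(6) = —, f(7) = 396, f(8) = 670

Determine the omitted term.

200

Using the first 5 terms:
Δ: -14, 4, 34, 76
Δ²: 18, 30, 42
Δ³: 12, 12
Constant third difference = 12.
Extend forward: 42 + 12 = 54;  76 + 54 = 130;  70 + 130 = 200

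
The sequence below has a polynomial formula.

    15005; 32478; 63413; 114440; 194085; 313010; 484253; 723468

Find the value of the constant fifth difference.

240

First differences: 17473, 30935, 51027, 79645, 118925, 171243, 239215
Second differences: 13462, 20092, 28618, 39280, 52318, 67972
Third differences: 6630, 8526, 10662, 13038, 15654
Fourth differences: 1896, 2136, 2376, 2616
Fifth differences: 240, 240, 240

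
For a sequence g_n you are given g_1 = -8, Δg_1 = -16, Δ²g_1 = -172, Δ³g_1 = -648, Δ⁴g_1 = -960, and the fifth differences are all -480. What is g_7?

-32924

Build the table forward from the leading diagonal:
Fifth differences: -480, -480, -480, -480, -480, -480, -480
Fourth differences: -960, -1440, -1920, -2400, -2880, -3360, -3840
Third differences: -648, -1608, -3048, -4968, -7368, -10248, -13608
Second differences: -172, -820, -2428, -5476, -10444, -17812, -28060
First differences: -16, -188, -1008, -3436, -8912, -19356, -37168
g: -8, -24, -212, -1220, -4656, -13568, -32924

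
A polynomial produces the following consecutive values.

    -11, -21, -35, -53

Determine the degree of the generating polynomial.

Δ: -10, -14, -18
Δ²: -4, -4
The second differences are constant, so the polynomial has degree 2.

2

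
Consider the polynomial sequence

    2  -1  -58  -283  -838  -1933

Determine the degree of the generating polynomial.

D1: -3, -57, -225, -555, -1095
D2: -54, -168, -330, -540
D3: -114, -162, -210
D4: -48, -48
The fourth differences are constant, so the polynomial has degree 4.

4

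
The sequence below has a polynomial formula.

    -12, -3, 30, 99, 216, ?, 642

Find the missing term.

393

Using the first 5 terms:
First differences: 9, 33, 69, 117
Second differences: 24, 36, 48
Third differences: 12, 12
Constant third difference = 12.
Extend forward: 48 + 12 = 60;  117 + 60 = 177;  216 + 177 = 393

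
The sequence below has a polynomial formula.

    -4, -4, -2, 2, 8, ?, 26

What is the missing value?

16

Using the first 5 terms:
Δ: 0  2  4  6
Δ²: 2  2  2
Constant second difference = 2.
Extend forward: 6 + 2 = 8;  8 + 8 = 16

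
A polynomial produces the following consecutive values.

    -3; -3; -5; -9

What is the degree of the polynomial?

2

0, -2, -4
-2, -2
The second differences are constant, so the polynomial has degree 2.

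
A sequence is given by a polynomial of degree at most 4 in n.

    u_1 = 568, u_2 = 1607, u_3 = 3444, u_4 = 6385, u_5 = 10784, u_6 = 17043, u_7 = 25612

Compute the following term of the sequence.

D1: 1039, 1837, 2941, 4399, 6259, 8569
D2: 798, 1104, 1458, 1860, 2310
D3: 306, 354, 402, 450
D4: 48, 48, 48
The fourth differences are constant (48).
450 + 48 = 498;  2310 + 498 = 2808;  8569 + 2808 = 11377;  25612 + 11377 = 36989

36989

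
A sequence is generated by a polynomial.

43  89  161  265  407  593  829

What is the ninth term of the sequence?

1475

Δ: 46, 72, 104, 142, 186, 236
Δ²: 26, 32, 38, 44, 50
Δ³: 6, 6, 6, 6
Constant third difference = 6, so extend:
50 + 6 = 56;  236 + 56 = 292;  829 + 292 = 1121
56 + 6 = 62;  292 + 62 = 354;  1121 + 354 = 1475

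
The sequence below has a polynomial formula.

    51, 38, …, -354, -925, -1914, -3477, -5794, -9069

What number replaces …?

-69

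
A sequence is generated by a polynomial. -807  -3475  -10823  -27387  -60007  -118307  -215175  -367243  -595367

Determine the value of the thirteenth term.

-2860263

Δ: -2668 , -7348 , -16564 , -32620 , -58300 , -96868 , -152068 , -228124
Δ²: -4680 , -9216 , -16056 , -25680 , -38568 , -55200 , -76056
Δ³: -4536 , -6840 , -9624 , -12888 , -16632 , -20856
Δ⁴: -2304 , -2784 , -3264 , -3744 , -4224
Δ⁵: -480 , -480 , -480 , -480
Constant fifth difference = -480, so extend:
-4224 − 480 = -4704;  -20856 − 4704 = -25560;  -76056 − 25560 = -101616;  -228124 − 101616 = -329740;  -595367 − 329740 = -925107
-4704 − 480 = -5184;  -25560 − 5184 = -30744;  -101616 − 30744 = -132360;  -329740 − 132360 = -462100;  -925107 − 462100 = -1387207
-5184 − 480 = -5664;  -30744 − 5664 = -36408;  -132360 − 36408 = -168768;  -462100 − 168768 = -630868;  -1387207 − 630868 = -2018075
-5664 − 480 = -6144;  -36408 − 6144 = -42552;  -168768 − 42552 = -211320;  -630868 − 211320 = -842188;  -2018075 − 842188 = -2860263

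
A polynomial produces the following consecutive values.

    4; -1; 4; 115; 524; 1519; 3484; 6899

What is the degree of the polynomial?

4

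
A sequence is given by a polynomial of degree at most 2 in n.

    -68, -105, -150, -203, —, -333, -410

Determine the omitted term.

Using the first 4 terms:
Δ: -37  -45  -53
Δ²: -8  -8
Constant second difference = -8.
Extend forward: -53 − 8 = -61;  -203 − 61 = -264

-264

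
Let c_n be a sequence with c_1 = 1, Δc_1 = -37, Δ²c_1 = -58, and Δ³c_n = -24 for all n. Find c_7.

-1571

Build the table forward from the leading diagonal:
Δ³: -24  -24  -24  -24  -24  -24  -24
Δ²: -58  -82  -106  -130  -154  -178  -202
Δ: -37  -95  -177  -283  -413  -567  -745
c: 1  -36  -131  -308  -591  -1004  -1571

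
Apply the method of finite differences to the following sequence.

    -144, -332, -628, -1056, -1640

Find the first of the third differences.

-24

Δ: -188, -296, -428, -584
Δ²: -108, -132, -156
Δ³: -24, -24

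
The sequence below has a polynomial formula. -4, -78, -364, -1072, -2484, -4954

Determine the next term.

D1: -74, -286, -708, -1412, -2470
D2: -212, -422, -704, -1058
D3: -210, -282, -354
D4: -72, -72
Constant fourth difference = -72, so extend:
-354 − 72 = -426;  -1058 − 426 = -1484;  -2470 − 1484 = -3954;  -4954 − 3954 = -8908

-8908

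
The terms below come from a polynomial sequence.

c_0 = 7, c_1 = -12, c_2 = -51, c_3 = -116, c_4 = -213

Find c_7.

-756

First differences: -19, -39, -65, -97
Second differences: -20, -26, -32
Third differences: -6, -6
Constant third difference = -6, so extend:
-32 − 6 = -38;  -97 − 38 = -135;  -213 − 135 = -348
-38 − 6 = -44;  -135 − 44 = -179;  -348 − 179 = -527
-44 − 6 = -50;  -179 − 50 = -229;  -527 − 229 = -756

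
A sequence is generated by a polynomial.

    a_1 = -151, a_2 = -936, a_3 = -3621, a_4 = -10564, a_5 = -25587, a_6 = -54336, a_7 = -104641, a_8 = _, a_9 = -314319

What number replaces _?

Using the first 7 terms:
-785  -2685  -6943  -15023  -28749  -50305
-1900  -4258  -8080  -13726  -21556
-2358  -3822  -5646  -7830
-1464  -1824  -2184
-360  -360
Constant fifth difference = -360.
Extend forward: -2184 − 360 = -2544;  -7830 − 2544 = -10374;  -21556 − 10374 = -31930;  -50305 − 31930 = -82235;  -104641 − 82235 = -186876

-186876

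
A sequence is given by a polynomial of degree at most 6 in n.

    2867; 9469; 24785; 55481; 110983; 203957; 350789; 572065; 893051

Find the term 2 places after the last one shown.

1961497

D1: 6602  15316  30696  55502  92974  146832  221276  320986
D2: 8714  15380  24806  37472  53858  74444  99710
D3: 6666  9426  12666  16386  20586  25266
D4: 2760  3240  3720  4200  4680
D5: 480  480  480  480
Fifth differences constant at 480.
4680 + 480 = 5160;  25266 + 5160 = 30426;  99710 + 30426 = 130136;  320986 + 130136 = 451122;  893051 + 451122 = 1344173
5160 + 480 = 5640;  30426 + 5640 = 36066;  130136 + 36066 = 166202;  451122 + 166202 = 617324;  1344173 + 617324 = 1961497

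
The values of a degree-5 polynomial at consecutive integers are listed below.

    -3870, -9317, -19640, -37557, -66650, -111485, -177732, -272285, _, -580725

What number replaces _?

-403382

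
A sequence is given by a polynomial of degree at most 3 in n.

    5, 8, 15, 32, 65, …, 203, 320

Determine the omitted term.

120

Using the first 5 terms:
Δ: 3  7  17  33
Δ²: 4  10  16
Δ³: 6  6
Constant third difference = 6.
Extend forward: 16 + 6 = 22;  33 + 22 = 55;  65 + 55 = 120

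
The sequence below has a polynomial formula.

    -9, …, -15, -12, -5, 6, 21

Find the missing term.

-14

Using the last 5 terms:
3, 7, 11, 15
4, 4, 4
Constant second difference = 4.
Extend backward: 3 − 4 = -1;  -15 + 1 = -14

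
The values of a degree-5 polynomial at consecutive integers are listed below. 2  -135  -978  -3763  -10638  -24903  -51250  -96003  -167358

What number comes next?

First differences: -137 , -843 , -2785 , -6875 , -14265 , -26347 , -44753 , -71355
Second differences: -706 , -1942 , -4090 , -7390 , -12082 , -18406 , -26602
Third differences: -1236 , -2148 , -3300 , -4692 , -6324 , -8196
Fourth differences: -912 , -1152 , -1392 , -1632 , -1872
Fifth differences: -240 , -240 , -240 , -240
The fifth differences are constant (-240).
-1872 − 240 = -2112;  -8196 − 2112 = -10308;  -26602 − 10308 = -36910;  -71355 − 36910 = -108265;  -167358 − 108265 = -275623

-275623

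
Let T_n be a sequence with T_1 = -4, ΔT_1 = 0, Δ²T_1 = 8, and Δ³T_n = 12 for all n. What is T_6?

196

Build the table forward from the leading diagonal:
D3: 12, 12, 12, 12, 12, 12
D2: 8, 20, 32, 44, 56, 68
D1: 0, 8, 28, 60, 104, 160
T: -4, -4, 4, 32, 92, 196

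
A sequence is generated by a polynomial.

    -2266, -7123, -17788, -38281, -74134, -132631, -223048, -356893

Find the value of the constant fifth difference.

Δ: -4857, -10665, -20493, -35853, -58497, -90417, -133845
Δ²: -5808, -9828, -15360, -22644, -31920, -43428
Δ³: -4020, -5532, -7284, -9276, -11508
Δ⁴: -1512, -1752, -1992, -2232
Δ⁵: -240, -240, -240

-240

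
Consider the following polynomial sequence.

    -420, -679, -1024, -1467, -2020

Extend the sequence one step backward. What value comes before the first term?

-235

-259, -345, -443, -553
-86, -98, -110
-12, -12
The third differences are constant at -12.
Work back: -86 + 12 = -74;  -259 + 74 = -185;  -420 + 185 = -235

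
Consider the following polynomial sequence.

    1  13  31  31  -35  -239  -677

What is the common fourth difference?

-24

First differences: 12, 18, 0, -66, -204, -438
Second differences: 6, -18, -66, -138, -234
Third differences: -24, -48, -72, -96
Fourth differences: -24, -24, -24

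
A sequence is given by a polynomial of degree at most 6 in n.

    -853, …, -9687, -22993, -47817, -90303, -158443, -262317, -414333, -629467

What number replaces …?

Using the last 8 terms:
Δ: -13306  -24824  -42486  -68140  -103874  -152016  -215134
Δ²: -11518  -17662  -25654  -35734  -48142  -63118
Δ³: -6144  -7992  -10080  -12408  -14976
Δ⁴: -1848  -2088  -2328  -2568
Δ⁵: -240  -240  -240
Constant fifth difference = -240.
Extend backward: -1848 + 240 = -1608;  -6144 + 1608 = -4536;  -11518 + 4536 = -6982;  -13306 + 6982 = -6324;  -9687 + 6324 = -3363

-3363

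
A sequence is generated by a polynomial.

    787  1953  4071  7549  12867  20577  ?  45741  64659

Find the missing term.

31303

Using the first 6 terms:
D1: 1166, 2118, 3478, 5318, 7710
D2: 952, 1360, 1840, 2392
D3: 408, 480, 552
D4: 72, 72
Constant fourth difference = 72.
Extend forward: 552 + 72 = 624;  2392 + 624 = 3016;  7710 + 3016 = 10726;  20577 + 10726 = 31303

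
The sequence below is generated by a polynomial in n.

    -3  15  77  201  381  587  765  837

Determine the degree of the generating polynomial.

First differences: 18, 62, 124, 180, 206, 178, 72
Second differences: 44, 62, 56, 26, -28, -106
Third differences: 18, -6, -30, -54, -78
Fourth differences: -24, -24, -24, -24
The fourth differences are constant, so the polynomial has degree 4.

4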